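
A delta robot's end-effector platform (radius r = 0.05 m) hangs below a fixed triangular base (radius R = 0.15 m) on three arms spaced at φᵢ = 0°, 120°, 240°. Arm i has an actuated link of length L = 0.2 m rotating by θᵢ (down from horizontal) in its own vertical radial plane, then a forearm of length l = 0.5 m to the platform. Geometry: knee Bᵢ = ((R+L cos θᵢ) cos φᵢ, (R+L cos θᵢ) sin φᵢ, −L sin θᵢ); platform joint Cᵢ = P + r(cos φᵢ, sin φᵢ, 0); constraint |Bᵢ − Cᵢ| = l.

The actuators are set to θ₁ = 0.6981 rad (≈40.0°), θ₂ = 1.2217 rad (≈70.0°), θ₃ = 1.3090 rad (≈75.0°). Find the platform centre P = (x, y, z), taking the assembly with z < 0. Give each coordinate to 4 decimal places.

arm 1 at φ=0.0°: ρ1 = 0.2532;  S1 = (0.2532, 0.0000, -0.1286)
φ2=120.0°: virtual centre (-0.0842, 0.1458, -0.1879), radius l
φ3=240.0°: virtual centre (-0.0759, -0.1314, -0.1932), radius l
|S₂|²−|S₁|² = -0.0170;  |S₃|²−|S₁|² = -0.0203
linear system: -0.6748x+0.2917y = -0.0170−-0.1188z; -0.6582x+-0.2629y = -0.0203−-0.1293z
Cramer: x(z) = 0.0281-0.1866z;  y(z) = 0.0068-0.0245z
sphere 1 gives Az²+Bz+C=0 with A=1.0354, B=0.3408, C=-0.1827;  B²−4AC=0.8730;  roots -0.6158, 0.2866;  negative root z = -0.6158
x = 0.1430, y = 0.0220

(0.1430, 0.0220, -0.6158)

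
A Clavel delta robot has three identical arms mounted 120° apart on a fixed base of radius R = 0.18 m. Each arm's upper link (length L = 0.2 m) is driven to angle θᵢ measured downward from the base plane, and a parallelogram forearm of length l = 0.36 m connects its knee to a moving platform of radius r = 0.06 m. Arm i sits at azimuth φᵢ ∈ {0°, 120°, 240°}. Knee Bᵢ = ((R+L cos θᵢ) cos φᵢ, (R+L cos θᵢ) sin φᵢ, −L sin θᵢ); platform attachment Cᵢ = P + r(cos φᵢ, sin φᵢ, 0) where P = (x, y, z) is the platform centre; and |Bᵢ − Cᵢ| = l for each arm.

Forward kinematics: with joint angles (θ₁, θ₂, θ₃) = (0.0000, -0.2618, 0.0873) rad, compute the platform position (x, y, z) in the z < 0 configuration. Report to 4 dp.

O1 = (0.3200·cos0.0°, 0.3200·sin0.0°, 0.0000) = (0.3200, 0.0000, 0.0000)
φ2=120.0°: virtual centre (-0.1566, 0.2712, 0.0518), radius l
O3 = (0.3192·cos240.0°, 0.3192·sin240.0°, -0.0174) = (-0.1596, -0.2765, -0.0174)
subtract pairs → two planes through P
plane₁₂: -0.9532x+0.5425y+0.1035z = -0.0016
Cramer: x(z) = 0.0010+0.0366z;  y(z) = -0.0013-0.1266z
quadratic in z: (1.0174)z²+(-0.0230)z+(-0.0278)=0, √Δ=0.3372 → z ∈ {-0.1544, 0.1770}; z = -0.1544 (taking z<0)
x = -0.0047, y = 0.0182

(-0.0047, 0.0182, -0.1544)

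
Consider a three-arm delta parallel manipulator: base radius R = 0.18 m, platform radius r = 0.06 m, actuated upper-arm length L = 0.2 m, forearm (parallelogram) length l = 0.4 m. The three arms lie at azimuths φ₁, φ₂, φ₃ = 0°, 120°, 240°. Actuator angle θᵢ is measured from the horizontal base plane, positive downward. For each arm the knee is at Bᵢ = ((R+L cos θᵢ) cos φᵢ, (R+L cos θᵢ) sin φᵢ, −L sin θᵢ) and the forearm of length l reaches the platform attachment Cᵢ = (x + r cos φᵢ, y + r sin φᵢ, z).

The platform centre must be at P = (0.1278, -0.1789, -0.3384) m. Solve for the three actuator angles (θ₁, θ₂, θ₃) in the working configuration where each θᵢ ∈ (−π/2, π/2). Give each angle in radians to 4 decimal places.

θ₁ = 0.1746, θ₂ = 1.3963, θ₃ = 0.3490

arm 1 (φ=0.0°): x'=0.1278, y'=-0.1789
  e−x'=-0.0078;  (l²−L²−(e−x')²−y'²−z²)/2L = -0.0665
  √(A²+B²)=0.3385;  θ1 = -1.5938+1.7684 ≈ 0.1746
arm 2 (φ=120.0°): x'=-0.2188, y'=-0.0212
  e−x'=0.3388;  (l²−L²−(e−x')²−y'²−z²)/2L = -0.2744
  √(A²+B²)=0.4789;  θ2 = -0.7848+2.1810 ≈ 1.3963
φ3=240.0° → target in arm frame (0.0910, 0.2001)
  A=0.0290, B=-0.3384, C=(l²−L²−A²−y'²−z²)/(2L)=-0.0885
  √(A²+B²)=0.3396;  θ3 = -1.4854+1.8344 ≈ 0.3490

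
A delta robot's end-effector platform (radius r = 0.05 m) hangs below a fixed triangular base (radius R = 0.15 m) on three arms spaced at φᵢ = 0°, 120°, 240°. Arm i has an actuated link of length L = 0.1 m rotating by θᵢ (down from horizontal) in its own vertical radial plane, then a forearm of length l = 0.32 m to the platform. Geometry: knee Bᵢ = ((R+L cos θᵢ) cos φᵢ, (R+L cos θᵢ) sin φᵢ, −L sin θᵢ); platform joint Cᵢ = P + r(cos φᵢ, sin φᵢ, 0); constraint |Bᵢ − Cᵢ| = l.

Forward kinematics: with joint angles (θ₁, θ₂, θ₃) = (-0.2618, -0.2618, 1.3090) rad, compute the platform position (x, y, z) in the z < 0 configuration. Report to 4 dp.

(0.0807, 0.1397, -0.2376)

arm 1 at φ=0.0°: e+L cos θ1 = 0.1966;  S1 = (0.1966, 0.0000, 0.0259)
arm 2 at φ=120.0°: e+L cos θ2 = 0.1966;  S2 = (-0.0983, 0.1703, 0.0259)
φ3=240.0°: virtual centre (-0.0629, -0.1090, -0.0966), radius l
subtract pairs → two planes through P
linear system: -0.5898x+0.3405y = 0.0000−0.0000z; -0.5191x+-0.2180y = -0.0141−-0.2449z
det = 0.3053;  x = 0.0158+-0.2732z,  y = 0.0273+-0.4731z
quadratic in z: (1.2985)z²+(0.0212)z+(-0.0683)=0, √Δ=0.5959 → z ∈ {-0.2376, 0.2213}; z = -0.2376 (taking z<0)
x = 0.0807, y = 0.1397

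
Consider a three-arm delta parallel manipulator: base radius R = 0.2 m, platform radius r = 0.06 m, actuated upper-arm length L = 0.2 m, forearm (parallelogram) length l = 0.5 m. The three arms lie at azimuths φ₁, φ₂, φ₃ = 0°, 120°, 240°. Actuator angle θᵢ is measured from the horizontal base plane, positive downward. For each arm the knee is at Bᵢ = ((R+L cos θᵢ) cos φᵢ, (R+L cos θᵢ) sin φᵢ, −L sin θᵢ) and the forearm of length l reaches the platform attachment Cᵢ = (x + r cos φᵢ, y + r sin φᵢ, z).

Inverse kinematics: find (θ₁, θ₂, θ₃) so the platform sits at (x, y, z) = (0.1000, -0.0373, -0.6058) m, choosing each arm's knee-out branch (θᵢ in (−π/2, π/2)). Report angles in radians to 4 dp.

θ₁ = 0.7851, θ₂ = 1.3089, θ₃ = 1.1344

φ1=0.0° → target in arm frame (0.1000, -0.0373)
  e−x'=0.0400;  (l²−L²−(e−x')²−y'²−z²)/2L = -0.4000
  θ1 = atan2(B,A) + arccos(C/0.6071) = 0.7851
arm 2 (φ=120.0°): x'=-0.0823, y'=-0.0680
  A cos θ + B sin θ = C:  0.2223·cos θ + -0.6058·sin θ = -0.5276
  θ2 = atan2(B,A) + arccos(C/0.6453) = 1.3089
rotate P by −φ3: (-0.0177, 0.1053, -0.6058)
  e−x'=0.1577;  (l²−L²−(e−x')²−y'²−z²)/2L = -0.4824
  √(A²+B²)=0.6260;  θ3 = -1.3161+2.4505 ≈ 1.1344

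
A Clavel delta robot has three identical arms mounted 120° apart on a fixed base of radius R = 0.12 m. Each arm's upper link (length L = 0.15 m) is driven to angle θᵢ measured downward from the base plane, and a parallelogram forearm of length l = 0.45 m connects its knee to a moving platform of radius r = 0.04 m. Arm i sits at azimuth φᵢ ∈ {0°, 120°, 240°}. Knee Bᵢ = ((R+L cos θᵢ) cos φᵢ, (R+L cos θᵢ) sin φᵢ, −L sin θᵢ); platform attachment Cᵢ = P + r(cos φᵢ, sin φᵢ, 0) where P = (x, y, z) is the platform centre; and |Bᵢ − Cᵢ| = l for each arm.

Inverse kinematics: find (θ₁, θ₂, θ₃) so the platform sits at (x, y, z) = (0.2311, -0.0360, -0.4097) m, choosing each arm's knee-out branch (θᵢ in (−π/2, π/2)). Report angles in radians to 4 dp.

θ₁ = -0.2617, θ₂ = 1.0472, θ₃ = 0.8727

rotate P by −φ1: (0.2311, -0.0360, -0.4097)
  A=-0.1511, B=-0.4097, C=(l²−L²−A²−y'²−z²)/(2L)=-0.0399
  γ=atan2(-0.4097,-0.1511)=-1.9241;  ψ=arccos(-0.0915)=1.6624;  θ1=γ+ψ≈-0.2617
arm 2 (φ=120.0°): x'=-0.1467, y'=-0.1821
  A=0.2267, B=-0.4097, C=(l²−L²−A²−y'²−z²)/(2L)=-0.2414
  √(A²+B²)=0.4683;  θ2 = -1.0653+2.1125 ≈ 1.0472
arm 3 (φ=240.0°): x'=-0.0844, y'=0.2181
  A cos θ + B sin θ = C:  0.1644·cos θ + -0.4097·sin θ = -0.2082
  √(A²+B²)=0.4414;  θ3 = -1.1893+2.0619 ≈ 0.8727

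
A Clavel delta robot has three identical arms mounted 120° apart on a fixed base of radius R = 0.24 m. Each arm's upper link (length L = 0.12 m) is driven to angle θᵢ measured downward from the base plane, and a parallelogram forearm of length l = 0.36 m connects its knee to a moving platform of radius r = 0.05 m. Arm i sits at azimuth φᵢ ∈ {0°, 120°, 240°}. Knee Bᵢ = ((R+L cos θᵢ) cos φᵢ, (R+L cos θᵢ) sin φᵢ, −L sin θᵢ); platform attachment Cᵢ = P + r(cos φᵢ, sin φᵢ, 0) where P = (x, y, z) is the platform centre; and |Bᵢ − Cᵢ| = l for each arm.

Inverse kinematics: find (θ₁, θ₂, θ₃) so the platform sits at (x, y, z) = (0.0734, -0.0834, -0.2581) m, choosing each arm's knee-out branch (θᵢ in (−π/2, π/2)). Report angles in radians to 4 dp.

θ₁ = -0.0008, θ₂ = 1.3088, θ₃ = 0.3492

arm 1 (φ=0.0°): x'=0.0734, y'=-0.0834
  A=0.1166, B=-0.2581, C=(l²−L²−A²−y'²−z²)/(2L)=0.1168
  θ1 = atan2(B,A) + arccos(C/0.2832) = -0.0008
rotate P by −φ2: (-0.1089, -0.0219, -0.2581)
  A=0.2989, B=-0.2581, C=(l²−L²−A²−y'²−z²)/(2L)=-0.1719
  √(A²+B²)=0.3949;  θ2 = -0.7122+2.0211 ≈ 1.3088
rotate P by −φ3: (0.0355, 0.1053, -0.2581)
  e−x'=0.1545;  (l²−L²−(e−x')²−y'²−z²)/2L = 0.0568
  θ3 = atan2(B,A) + arccos(C/0.3008) = 0.3492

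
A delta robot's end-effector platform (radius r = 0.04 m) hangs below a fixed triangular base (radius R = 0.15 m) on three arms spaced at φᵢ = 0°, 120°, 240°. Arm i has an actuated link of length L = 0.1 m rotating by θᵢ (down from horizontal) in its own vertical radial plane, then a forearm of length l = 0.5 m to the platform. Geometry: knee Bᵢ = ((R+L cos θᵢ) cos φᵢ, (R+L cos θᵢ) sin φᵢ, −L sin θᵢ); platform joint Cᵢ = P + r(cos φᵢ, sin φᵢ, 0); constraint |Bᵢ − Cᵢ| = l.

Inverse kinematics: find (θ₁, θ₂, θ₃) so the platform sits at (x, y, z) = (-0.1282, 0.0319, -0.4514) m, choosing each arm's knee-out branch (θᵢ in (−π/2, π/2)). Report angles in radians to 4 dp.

θ₁ = 0.6980, θ₂ = -0.2614, θ₃ = 0.0000

rotate P by −φ1: (-0.1282, 0.0319, -0.4514)
  A cos θ + B sin θ = C:  0.2382·cos θ + -0.4514·sin θ = -0.1076
  √(A²+B²)=0.5104;  θ1 = -1.0852+1.7832 ≈ 0.6980
arm 2 (φ=120.0°): x'=0.0917, y'=0.0951
  e−x'=0.0183;  (l²−L²−(e−x')²−y'²−z²)/2L = 0.1343
  √(A²+B²)=0.4518;  θ2 = -1.5303+1.2689 ≈ -0.2614
rotate P by −φ3: (0.0365, -0.1270, -0.4514)
  A cos θ + B sin θ = C:  0.0735·cos θ + -0.4514·sin θ = 0.0735
  γ=atan2(-0.4514,0.0735)=-1.4093;  ψ=arccos(0.1608)=1.4093;  θ3=γ+ψ≈0.0000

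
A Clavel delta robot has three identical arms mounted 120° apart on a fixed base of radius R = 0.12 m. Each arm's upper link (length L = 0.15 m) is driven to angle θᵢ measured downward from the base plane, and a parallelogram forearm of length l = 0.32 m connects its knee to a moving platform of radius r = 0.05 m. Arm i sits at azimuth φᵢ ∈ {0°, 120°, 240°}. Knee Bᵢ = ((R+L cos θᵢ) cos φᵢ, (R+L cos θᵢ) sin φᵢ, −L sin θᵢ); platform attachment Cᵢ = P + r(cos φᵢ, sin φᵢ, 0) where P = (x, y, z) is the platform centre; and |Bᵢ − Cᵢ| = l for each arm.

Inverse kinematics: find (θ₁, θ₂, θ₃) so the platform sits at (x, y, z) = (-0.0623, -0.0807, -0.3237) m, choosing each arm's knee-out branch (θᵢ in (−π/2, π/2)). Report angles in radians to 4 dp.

θ₁ = 0.8729, θ₂ = 0.7854, θ₃ = 0.1745

arm 1 (φ=0.0°): x'=-0.0623, y'=-0.0807
  A=0.1323, B=-0.3237, C=(l²−L²−A²−y'²−z²)/(2L)=-0.1630
  √(A²+B²)=0.3497;  θ1 = -1.1828+2.0557 ≈ 0.8729
rotate P by −φ2: (-0.0387, 0.0943, -0.3237)
  A cos θ + B sin θ = C:  0.1087·cos θ + -0.3237·sin θ = -0.1520
  √(A²+B²)=0.3415;  θ2 = -1.2467+2.0321 ≈ 0.7854
arm 3 (φ=240.0°): x'=0.1010, y'=-0.0136
  A=-0.0310, B=-0.3237, C=(l²−L²−A²−y'²−z²)/(2L)=-0.0868
  √(A²+B²)=0.3252;  θ3 = -1.6664+1.8409 ≈ 0.1745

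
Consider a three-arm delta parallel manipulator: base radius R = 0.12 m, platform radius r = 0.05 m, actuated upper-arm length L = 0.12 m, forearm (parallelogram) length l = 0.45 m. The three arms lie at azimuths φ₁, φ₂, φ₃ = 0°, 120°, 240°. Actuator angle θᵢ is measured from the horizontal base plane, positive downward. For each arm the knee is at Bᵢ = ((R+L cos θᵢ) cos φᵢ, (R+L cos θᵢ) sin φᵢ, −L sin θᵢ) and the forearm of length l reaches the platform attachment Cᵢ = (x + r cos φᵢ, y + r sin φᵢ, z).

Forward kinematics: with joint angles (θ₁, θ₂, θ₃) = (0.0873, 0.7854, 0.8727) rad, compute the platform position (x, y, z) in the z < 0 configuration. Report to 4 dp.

arm 1 at φ=0.0°: e+L cos θ1 = 0.1895;  O1 = (0.1895, 0.0000, -0.0105)
O2 = (0.1549·cos120.0°, 0.1549·sin120.0°, -0.0849) = (-0.0774, 0.1341, -0.0849)
φ3=240.0°: virtual centre (-0.0736, -0.1274, -0.0919), radius l
eliminate P² terms by subtracting sphere 1 from 2 and 3
linear system: -0.5339x+0.2682y = -0.0049−-0.1488z; -0.5262x+-0.2548y = -0.0059−-0.1629z
Cramer: x(z) = 0.0102-0.2944z;  y(z) = 0.0022-0.0314z
sphere 1 gives Az²+Bz+C=0 with A=1.0877, B=0.1264, C=-0.1702;  B²−4AC=0.7566;  roots -0.4579, 0.3418;  negative root z = -0.4579
x = 0.1450, y = 0.0166

(0.1450, 0.0166, -0.4579)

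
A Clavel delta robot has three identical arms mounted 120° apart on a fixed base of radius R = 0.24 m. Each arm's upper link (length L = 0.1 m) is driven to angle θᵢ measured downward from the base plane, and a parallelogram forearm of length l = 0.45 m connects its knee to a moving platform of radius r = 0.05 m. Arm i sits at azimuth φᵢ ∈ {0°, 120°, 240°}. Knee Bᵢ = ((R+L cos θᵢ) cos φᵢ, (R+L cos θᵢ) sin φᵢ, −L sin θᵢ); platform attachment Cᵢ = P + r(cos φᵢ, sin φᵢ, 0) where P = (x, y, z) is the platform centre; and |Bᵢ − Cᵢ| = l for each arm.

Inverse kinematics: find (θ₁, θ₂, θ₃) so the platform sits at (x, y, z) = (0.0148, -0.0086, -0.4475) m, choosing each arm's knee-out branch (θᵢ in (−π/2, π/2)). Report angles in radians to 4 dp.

θ₁ = 0.7856, θ₂ = 0.9597, θ₃ = 0.8725

rotate P by −φ1: (0.0148, -0.0086, -0.4475)
  e−x'=0.1752;  (l²−L²−(e−x')²−y'²−z²)/2L = -0.1926
  θ1 = atan2(B,A) + arccos(C/0.4806) = 0.7856
rotate P by −φ2: (-0.0148, -0.0085, -0.4475)
  A=0.2048, B=-0.4475, C=(l²−L²−A²−y'²−z²)/(2L)=-0.2490
  √(A²+B²)=0.4922;  θ2 = -1.1415+2.1012 ≈ 0.9597
φ3=240.0° → target in arm frame (0.0000, 0.0171)
  A=0.1900, B=-0.4475, C=(l²−L²−A²−y'²−z²)/(2L)=-0.2207
  √(A²+B²)=0.4861;  θ3 = -1.1694+2.0419 ≈ 0.8725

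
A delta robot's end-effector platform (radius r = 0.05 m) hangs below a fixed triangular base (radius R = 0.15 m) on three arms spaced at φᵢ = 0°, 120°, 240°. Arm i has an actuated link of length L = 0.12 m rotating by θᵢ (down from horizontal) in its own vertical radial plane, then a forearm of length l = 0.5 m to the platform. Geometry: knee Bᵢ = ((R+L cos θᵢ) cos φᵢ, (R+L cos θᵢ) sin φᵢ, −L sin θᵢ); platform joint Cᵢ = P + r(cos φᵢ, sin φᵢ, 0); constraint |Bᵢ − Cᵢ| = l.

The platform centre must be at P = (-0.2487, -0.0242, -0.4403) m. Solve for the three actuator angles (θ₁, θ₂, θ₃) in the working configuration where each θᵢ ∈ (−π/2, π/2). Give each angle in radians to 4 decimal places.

θ₁ = 1.3093, θ₂ = 0.0873, θ₃ = -0.0871

φ1=0.0° → target in arm frame (-0.2487, -0.0242)
  A cos θ + B sin θ = C:  0.3487·cos θ + -0.4403·sin θ = -0.3352
  √(A²+B²)=0.5617;  θ1 = -0.9010+2.2103 ≈ 1.3093
arm 2 (φ=120.0°): x'=0.1034, y'=0.2275
  A cos θ + B sin θ = C:  -0.0034·cos θ + -0.4403·sin θ = -0.0418
  γ=atan2(-0.4403,-0.0034)=-1.5785;  ψ=arccos(-0.0948)=1.6658;  θ2=γ+ψ≈0.0873
φ3=240.0° → target in arm frame (0.1453, -0.2033)
  A=-0.0453, B=-0.4403, C=(l²−L²−A²−y'²−z²)/(2L)=-0.0068
  θ3 = atan2(B,A) + arccos(C/0.4426) = -0.0871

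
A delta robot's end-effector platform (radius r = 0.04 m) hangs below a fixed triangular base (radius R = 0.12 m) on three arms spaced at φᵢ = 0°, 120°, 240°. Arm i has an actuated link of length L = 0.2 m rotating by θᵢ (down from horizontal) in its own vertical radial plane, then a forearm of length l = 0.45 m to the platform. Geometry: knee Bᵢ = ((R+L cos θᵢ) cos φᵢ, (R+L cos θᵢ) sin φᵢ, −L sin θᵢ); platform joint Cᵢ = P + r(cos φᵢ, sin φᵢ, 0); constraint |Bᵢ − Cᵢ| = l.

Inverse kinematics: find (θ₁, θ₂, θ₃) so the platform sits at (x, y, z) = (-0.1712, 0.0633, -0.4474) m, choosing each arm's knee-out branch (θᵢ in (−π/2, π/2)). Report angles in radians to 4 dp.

arm 1 (φ=0.0°): x'=-0.1712, y'=0.0633
  A=0.2512, B=-0.4474, C=(l²−L²−A²−y'²−z²)/(2L)=-0.2619
  θ1 = atan2(B,A) + arccos(C/0.5131) = 1.0474
arm 2 (φ=120.0°): x'=0.1404, y'=0.1166
  A cos θ + B sin θ = C:  -0.0604·cos θ + -0.4474·sin θ = -0.1373
  √(A²+B²)=0.4515;  θ2 = -1.7050+1.8798 ≈ 0.1748
φ3=240.0° → target in arm frame (0.0308, -0.1799)
  A cos θ + B sin θ = C:  0.0492·cos θ + -0.4474·sin θ = -0.1811
  γ=atan2(-0.4474,0.0492)=-1.4612;  ψ=arccos(-0.4025)=1.9850;  θ3=γ+ψ≈0.5238

θ₁ = 1.0474, θ₂ = 0.1748, θ₃ = 0.5238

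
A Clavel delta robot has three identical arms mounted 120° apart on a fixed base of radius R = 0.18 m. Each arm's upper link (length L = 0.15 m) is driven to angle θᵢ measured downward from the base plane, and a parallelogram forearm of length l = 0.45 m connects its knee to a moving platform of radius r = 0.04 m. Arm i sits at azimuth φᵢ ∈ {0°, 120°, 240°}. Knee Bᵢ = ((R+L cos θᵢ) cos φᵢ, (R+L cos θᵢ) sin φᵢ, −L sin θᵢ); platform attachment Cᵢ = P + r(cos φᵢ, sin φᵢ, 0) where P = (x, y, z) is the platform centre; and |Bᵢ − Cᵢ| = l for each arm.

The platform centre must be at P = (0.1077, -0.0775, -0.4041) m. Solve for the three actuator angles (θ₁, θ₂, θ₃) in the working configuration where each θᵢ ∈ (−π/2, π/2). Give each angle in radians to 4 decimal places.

arm 1 (φ=0.0°): x'=0.1077, y'=-0.0775
  e−x'=0.0323;  (l²−L²−(e−x')²−y'²−z²)/2L = 0.0322
  θ1 = atan2(B,A) + arccos(C/0.4054) = 0.0003
rotate P by −φ2: (-0.1210, -0.0545, -0.4041)
  e−x'=0.2610;  (l²−L²−(e−x')²−y'²−z²)/2L = -0.1812
  θ2 = atan2(B,A) + arccos(C/0.4810) = 0.9597
arm 3 (φ=240.0°): x'=0.0133, y'=0.1320
  e−x'=0.1267;  (l²−L²−(e−x')²−y'²−z²)/2L = -0.0560
  θ3 = atan2(B,A) + arccos(C/0.4235) = 0.4364

θ₁ = 0.0003, θ₂ = 0.9597, θ₃ = 0.4364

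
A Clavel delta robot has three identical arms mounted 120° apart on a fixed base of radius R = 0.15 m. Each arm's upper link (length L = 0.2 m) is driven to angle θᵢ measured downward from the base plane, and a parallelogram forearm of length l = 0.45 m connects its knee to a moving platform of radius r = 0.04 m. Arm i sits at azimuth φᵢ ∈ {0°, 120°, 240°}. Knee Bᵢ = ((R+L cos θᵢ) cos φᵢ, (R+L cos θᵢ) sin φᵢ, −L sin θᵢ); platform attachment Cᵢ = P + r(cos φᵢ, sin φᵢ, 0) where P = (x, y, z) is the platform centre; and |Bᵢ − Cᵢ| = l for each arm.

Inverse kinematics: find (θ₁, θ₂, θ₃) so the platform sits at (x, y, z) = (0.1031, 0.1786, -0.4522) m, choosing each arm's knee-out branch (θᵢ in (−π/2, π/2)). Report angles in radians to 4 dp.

θ₁ = 0.4363, θ₂ = 0.4362, θ₃ = 1.3090

rotate P by −φ1: (0.1031, 0.1786, -0.4522)
  e−x'=0.0069;  (l²−L²−(e−x')²−y'²−z²)/2L = -0.1848
  √(A²+B²)=0.4523;  θ1 = -1.5555+1.9918 ≈ 0.4363
rotate P by −φ2: (0.1031, -0.1786, -0.4522)
  e−x'=0.0069;  (l²−L²−(e−x')²−y'²−z²)/2L = -0.1848
  γ=atan2(-0.4522,0.0069)=-1.5556;  ψ=arccos(-0.4087)=1.9918;  θ2=γ+ψ≈0.4362
rotate P by −φ3: (-0.2062, 0.0000, -0.4522)
  e−x'=0.3162;  (l²−L²−(e−x')²−y'²−z²)/2L = -0.3550
  θ3 = atan2(B,A) + arccos(C/0.5518) = 1.3090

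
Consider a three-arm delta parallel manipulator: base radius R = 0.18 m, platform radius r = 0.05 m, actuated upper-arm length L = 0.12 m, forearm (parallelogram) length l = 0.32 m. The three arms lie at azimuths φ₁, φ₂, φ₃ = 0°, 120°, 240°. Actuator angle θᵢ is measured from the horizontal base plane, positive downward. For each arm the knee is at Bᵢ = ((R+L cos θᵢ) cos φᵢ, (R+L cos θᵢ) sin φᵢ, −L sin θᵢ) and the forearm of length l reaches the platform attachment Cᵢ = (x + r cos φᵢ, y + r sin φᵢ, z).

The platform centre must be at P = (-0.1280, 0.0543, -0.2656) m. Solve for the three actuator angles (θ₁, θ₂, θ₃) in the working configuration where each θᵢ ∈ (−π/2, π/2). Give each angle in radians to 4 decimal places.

arm 1 (φ=0.0°): x'=-0.1280, y'=0.0543
  A cos θ + B sin θ = C:  0.2580·cos θ + -0.2656·sin θ = -0.2169
  γ=atan2(-0.2656,0.2580)=-0.7999;  ψ=arccos(-0.5858)=2.1966;  θ1=γ+ψ≈1.3967
arm 2 (φ=120.0°): x'=0.1110, y'=0.0837
  A cos θ + B sin θ = C:  0.0190·cos θ + -0.2656·sin θ = 0.0420
  θ2 = atan2(B,A) + arccos(C/0.2663) = -0.0872
arm 3 (φ=240.0°): x'=0.0170, y'=-0.1380
  A cos θ + B sin θ = C:  0.1130·cos θ + -0.2656·sin θ = -0.0598
  θ3 = atan2(B,A) + arccos(C/0.2886) = 0.6112

θ₁ = 1.3967, θ₂ = -0.0872, θ₃ = 0.6112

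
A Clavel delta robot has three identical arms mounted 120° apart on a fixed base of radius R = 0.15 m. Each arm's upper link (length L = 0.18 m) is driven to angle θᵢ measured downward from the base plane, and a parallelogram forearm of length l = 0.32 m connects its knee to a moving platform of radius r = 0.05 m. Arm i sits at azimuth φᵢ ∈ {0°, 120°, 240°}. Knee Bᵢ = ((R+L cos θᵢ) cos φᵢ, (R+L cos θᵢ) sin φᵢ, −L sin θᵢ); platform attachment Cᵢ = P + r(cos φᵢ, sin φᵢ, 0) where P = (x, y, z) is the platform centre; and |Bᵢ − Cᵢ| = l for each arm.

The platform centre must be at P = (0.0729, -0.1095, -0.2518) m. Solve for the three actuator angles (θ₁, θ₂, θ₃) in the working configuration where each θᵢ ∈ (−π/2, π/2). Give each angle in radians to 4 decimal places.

arm 1 (φ=0.0°): x'=0.0729, y'=-0.1095
  A=0.0271, B=-0.2518, C=(l²−L²−A²−y'²−z²)/(2L)=-0.0170
  √(A²+B²)=0.2533;  θ1 = -1.4636+1.6381 ≈ 0.1745
rotate P by −φ2: (-0.1313, -0.0084, -0.2518)
  e−x'=0.2313;  (l²−L²−(e−x')²−y'²−z²)/2L = -0.1305
  √(A²+B²)=0.3419;  θ2 = -0.8279+1.9623 ≈ 1.1344
φ3=240.0° → target in arm frame (0.0584, 0.1179)
  A cos θ + B sin θ = C:  0.0416·cos θ + -0.2518·sin θ = -0.0251
  θ3 = atan2(B,A) + arccos(C/0.2552) = 0.2623

θ₁ = 0.1745, θ₂ = 1.1344, θ₃ = 0.2623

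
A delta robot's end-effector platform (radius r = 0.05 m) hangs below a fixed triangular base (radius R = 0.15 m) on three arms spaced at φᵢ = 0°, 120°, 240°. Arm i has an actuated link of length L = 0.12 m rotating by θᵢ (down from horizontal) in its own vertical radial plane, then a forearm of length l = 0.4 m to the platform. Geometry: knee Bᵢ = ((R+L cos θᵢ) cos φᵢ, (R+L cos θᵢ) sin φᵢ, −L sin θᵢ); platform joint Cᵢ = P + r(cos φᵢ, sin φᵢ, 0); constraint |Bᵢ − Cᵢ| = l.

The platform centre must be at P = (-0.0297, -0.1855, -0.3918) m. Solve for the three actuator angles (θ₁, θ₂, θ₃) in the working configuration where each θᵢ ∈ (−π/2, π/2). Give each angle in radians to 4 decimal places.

θ₁ = 0.9595, θ₂ = 1.3963, θ₃ = -0.0002

φ1=0.0° → target in arm frame (-0.0297, -0.1855)
  e−x'=0.1297;  (l²−L²−(e−x')²−y'²−z²)/2L = -0.2464
  γ=atan2(-0.3918,0.1297)=-1.2511;  ψ=arccos(-0.5971)=2.2106;  θ1=γ+ψ≈0.9595
rotate P by −φ2: (-0.1458, 0.1185, -0.3918)
  A=0.2458, B=-0.3918, C=(l²−L²−A²−y'²−z²)/(2L)=-0.3432
  √(A²+B²)=0.4625;  θ2 = -1.0105+2.4068 ≈ 1.3963
φ3=240.0° → target in arm frame (0.1755, 0.0670)
  e−x'=-0.0755;  (l²−L²−(e−x')²−y'²−z²)/2L = -0.0754
  γ=atan2(-0.3918,-0.0755)=-1.7612;  ψ=arccos(-0.1890)=1.7610;  θ3=γ+ψ≈-0.0002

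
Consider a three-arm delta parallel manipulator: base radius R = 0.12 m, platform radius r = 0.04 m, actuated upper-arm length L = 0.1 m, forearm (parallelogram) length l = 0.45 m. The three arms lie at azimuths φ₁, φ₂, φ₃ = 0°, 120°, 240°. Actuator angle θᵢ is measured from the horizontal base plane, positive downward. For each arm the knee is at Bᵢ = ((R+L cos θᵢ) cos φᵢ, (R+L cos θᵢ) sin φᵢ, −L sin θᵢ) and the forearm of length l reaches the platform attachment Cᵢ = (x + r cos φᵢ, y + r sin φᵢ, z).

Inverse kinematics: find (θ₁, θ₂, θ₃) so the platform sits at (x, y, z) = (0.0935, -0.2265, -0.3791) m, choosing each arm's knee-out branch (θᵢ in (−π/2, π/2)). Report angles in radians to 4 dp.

φ1=0.0° → target in arm frame (0.0935, -0.2265)
  e−x'=-0.0135;  (l²−L²−(e−x')²−y'²−z²)/2L = -0.0135
  γ=atan2(-0.3791,-0.0135)=-1.6064;  ψ=arccos(-0.0356)=1.6064;  θ1=γ+ψ≈0.0000
rotate P by −φ2: (-0.2429, 0.0323, -0.3791)
  A=0.3229, B=-0.3791, C=(l²−L²−A²−y'²−z²)/(2L)=-0.2826
  √(A²+B²)=0.4980;  θ2 = -0.8653+2.1743 ≈ 1.3091
rotate P by −φ3: (0.1494, 0.1942, -0.3791)
  e−x'=-0.0694;  (l²−L²−(e−x')²−y'²−z²)/2L = 0.0312
  γ=atan2(-0.3791,-0.0694)=-1.7519;  ψ=arccos(0.0810)=1.4897;  θ3=γ+ψ≈-0.2622

θ₁ = 0.0000, θ₂ = 1.3091, θ₃ = -0.2622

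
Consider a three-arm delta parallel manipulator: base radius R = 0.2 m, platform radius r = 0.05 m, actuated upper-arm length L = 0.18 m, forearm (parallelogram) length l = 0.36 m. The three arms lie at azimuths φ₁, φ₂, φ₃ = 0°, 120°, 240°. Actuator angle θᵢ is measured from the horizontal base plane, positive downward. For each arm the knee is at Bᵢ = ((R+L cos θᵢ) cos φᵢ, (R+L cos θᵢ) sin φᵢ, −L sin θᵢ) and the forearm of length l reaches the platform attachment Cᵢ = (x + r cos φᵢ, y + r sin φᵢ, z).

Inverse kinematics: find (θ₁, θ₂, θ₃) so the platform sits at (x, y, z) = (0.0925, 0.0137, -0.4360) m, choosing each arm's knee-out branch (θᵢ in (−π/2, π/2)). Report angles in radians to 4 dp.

θ₁ = 0.7857, θ₂ = 1.3092, θ₃ = 1.3964

rotate P by −φ1: (0.0925, 0.0137, -0.4360)
  A=0.0575, B=-0.4360, C=(l²−L²−A²−y'²−z²)/(2L)=-0.2677
  θ1 = atan2(B,A) + arccos(C/0.4398) = 0.7857
φ2=120.0° → target in arm frame (-0.0344, -0.0870)
  A=0.1844, B=-0.4360, C=(l²−L²−A²−y'²−z²)/(2L)=-0.3735
  γ=atan2(-0.4360,0.1844)=-1.1707;  ψ=arccos(-0.7890)=2.4799;  θ2=γ+ψ≈1.3092
rotate P by −φ3: (-0.0581, 0.0733, -0.4360)
  e−x'=0.2081;  (l²−L²−(e−x')²−y'²−z²)/2L = -0.3933
  √(A²+B²)=0.4831;  θ3 = -1.1255+2.5218 ≈ 1.3964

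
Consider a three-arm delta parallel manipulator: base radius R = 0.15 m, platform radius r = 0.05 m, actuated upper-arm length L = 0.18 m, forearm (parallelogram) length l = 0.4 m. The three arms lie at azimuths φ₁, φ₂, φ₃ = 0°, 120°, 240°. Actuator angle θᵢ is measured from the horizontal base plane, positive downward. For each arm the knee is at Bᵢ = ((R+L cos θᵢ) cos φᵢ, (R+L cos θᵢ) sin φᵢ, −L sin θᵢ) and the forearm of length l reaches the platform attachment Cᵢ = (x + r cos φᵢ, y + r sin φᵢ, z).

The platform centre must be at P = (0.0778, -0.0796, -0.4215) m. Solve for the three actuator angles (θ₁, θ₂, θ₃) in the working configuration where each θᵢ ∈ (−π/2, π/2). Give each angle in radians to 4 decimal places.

θ₁ = 0.4364, θ₂ = 1.0473, θ₃ = 0.6112

rotate P by −φ1: (0.0778, -0.0796, -0.4215)
  A cos θ + B sin θ = C:  0.0222·cos θ + -0.4215·sin θ = -0.1580
  γ=atan2(-0.4215,0.0222)=-1.5182;  ψ=arccos(-0.3744)=1.9546;  θ1=γ+ψ≈0.4364
arm 2 (φ=120.0°): x'=-0.1078, y'=-0.0276
  A=0.2078, B=-0.4215, C=(l²−L²−A²−y'²−z²)/(2L)=-0.2612
  θ2 = atan2(B,A) + arccos(C/0.4700) = 1.0473
φ3=240.0° → target in arm frame (0.0300, 0.1072)
  e−x'=0.0700;  (l²−L²−(e−x')²−y'²−z²)/2L = -0.1846
  θ3 = atan2(B,A) + arccos(C/0.4273) = 0.6112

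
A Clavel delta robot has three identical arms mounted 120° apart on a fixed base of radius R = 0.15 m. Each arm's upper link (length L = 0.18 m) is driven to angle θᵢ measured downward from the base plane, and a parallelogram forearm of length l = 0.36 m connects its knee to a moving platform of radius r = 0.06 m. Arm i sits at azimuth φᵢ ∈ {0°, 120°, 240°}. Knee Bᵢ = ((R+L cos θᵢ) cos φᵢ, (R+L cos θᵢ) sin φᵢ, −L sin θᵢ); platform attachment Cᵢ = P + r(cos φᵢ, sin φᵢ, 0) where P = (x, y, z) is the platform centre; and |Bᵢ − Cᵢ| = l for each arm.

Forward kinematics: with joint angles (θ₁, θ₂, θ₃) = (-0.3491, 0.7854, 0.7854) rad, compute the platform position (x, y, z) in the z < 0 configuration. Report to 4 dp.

(0.1557, 0.0000, -0.2832)

arm 1 at φ=0.0°: ρ1 = 0.2591;  centre 1 = (0.2591, 0.0000, 0.0616)
φ2=120.0°: virtual centre (-0.1086, 0.1882, -0.1273), radius l
φ3=240.0°: virtual centre (-0.1086, -0.1882, -0.1273), radius l
eliminate P² terms by subtracting sphere 1 from 2 and 3
plane₁₂: -0.7356x+0.3763y+-0.3777z = -0.0075
Cramer: x(z) = 0.0102-0.5135z;  y(z) = 0.0000+0.0000z
sphere 1 gives Az²+Bz+C=0 with A=1.2637, B=0.1325, C=-0.0639;  B²−4AC=0.3403;  roots -0.2832, 0.1784;  negative root z = -0.2832
x = 0.1557, y = 0.0000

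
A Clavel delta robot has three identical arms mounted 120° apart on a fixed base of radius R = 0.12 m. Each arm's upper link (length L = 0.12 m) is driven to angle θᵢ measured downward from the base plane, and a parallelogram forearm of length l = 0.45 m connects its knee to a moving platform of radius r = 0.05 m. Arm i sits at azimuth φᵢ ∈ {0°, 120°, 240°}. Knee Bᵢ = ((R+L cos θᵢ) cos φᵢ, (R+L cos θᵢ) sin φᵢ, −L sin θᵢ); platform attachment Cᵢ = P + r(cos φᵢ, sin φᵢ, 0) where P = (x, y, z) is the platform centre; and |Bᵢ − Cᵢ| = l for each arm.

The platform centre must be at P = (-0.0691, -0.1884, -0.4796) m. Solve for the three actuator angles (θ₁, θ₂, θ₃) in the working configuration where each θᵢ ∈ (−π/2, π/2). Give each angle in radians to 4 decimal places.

rotate P by −φ1: (-0.0691, -0.1884, -0.4796)
  A=0.1391, B=-0.4796, C=(l²−L²−A²−y'²−z²)/(2L)=-0.4032
  γ=atan2(-0.4796,0.1391)=-1.2885;  ψ=arccos(-0.8074)=2.5105;  θ1=γ+ψ≈1.2219
rotate P by −φ2: (-0.1286, 0.1540, -0.4796)
  A cos θ + B sin θ = C:  0.1986·cos θ + -0.4796·sin θ = -0.4379
  √(A²+B²)=0.5191;  θ2 = -1.1782+2.5746 ≈ 1.3965
φ3=240.0° → target in arm frame (0.1977, 0.0344)
  e−x'=-0.1277;  (l²−L²−(e−x')²−y'²−z²)/2L = -0.2475
  θ3 = atan2(B,A) + arccos(C/0.4963) = 0.2619

θ₁ = 1.2219, θ₂ = 1.3965, θ₃ = 0.2619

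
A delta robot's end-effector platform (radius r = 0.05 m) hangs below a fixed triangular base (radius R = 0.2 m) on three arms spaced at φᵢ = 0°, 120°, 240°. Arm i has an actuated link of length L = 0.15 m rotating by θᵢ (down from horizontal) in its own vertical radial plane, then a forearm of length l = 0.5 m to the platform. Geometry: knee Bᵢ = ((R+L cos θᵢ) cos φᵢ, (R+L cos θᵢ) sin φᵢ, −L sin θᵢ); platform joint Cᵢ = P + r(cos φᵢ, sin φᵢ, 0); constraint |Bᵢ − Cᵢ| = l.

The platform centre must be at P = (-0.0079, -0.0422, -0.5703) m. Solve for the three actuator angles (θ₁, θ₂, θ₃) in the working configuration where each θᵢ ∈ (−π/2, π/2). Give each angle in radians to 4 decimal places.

θ₁ = 1.0470, θ₂ = 1.1341, θ₃ = 0.8726

rotate P by −φ1: (-0.0079, -0.0422, -0.5703)
  A cos θ + B sin θ = C:  0.1579·cos θ + -0.5703·sin θ = -0.4149
  θ1 = atan2(B,A) + arccos(C/0.5918) = 1.0470
arm 2 (φ=120.0°): x'=-0.0326, y'=0.0279
  A=0.1826, B=-0.5703, C=(l²−L²−A²−y'²−z²)/(2L)=-0.4395
  θ2 = atan2(B,A) + arccos(C/0.5988) = 1.1341
φ3=240.0° → target in arm frame (0.0405, 0.0143)
  A cos θ + B sin θ = C:  0.1095·cos θ + -0.5703·sin θ = -0.3665
  θ3 = atan2(B,A) + arccos(C/0.5807) = 0.8726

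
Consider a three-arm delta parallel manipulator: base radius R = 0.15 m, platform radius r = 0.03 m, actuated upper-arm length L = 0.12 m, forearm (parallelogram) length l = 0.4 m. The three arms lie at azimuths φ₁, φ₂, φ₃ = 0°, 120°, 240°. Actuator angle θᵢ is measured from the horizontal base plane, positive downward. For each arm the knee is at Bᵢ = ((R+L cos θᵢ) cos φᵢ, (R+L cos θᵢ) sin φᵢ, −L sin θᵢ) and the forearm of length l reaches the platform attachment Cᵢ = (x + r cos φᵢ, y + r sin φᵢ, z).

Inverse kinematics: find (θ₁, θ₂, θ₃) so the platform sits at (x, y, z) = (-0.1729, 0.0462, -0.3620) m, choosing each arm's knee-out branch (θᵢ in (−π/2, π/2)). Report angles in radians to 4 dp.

θ₁ = 1.3964, θ₂ = -0.0003, θ₃ = 0.4365

φ1=0.0° → target in arm frame (-0.1729, 0.0462)
  A cos θ + B sin θ = C:  0.2929·cos θ + -0.3620·sin θ = -0.3057
  √(A²+B²)=0.4657;  θ1 = -0.8905+2.2870 ≈ 1.3964
φ2=120.0° → target in arm frame (0.1265, 0.1266)
  e−x'=-0.0065;  (l²−L²−(e−x')²−y'²−z²)/2L = -0.0063
  γ=atan2(-0.3620,-0.0065)=-1.5886;  ψ=arccos(-0.0175)=1.5883;  θ2=γ+ψ≈-0.0003
rotate P by −φ3: (0.0464, -0.1728, -0.3620)
  e−x'=0.0736;  (l²−L²−(e−x')²−y'²−z²)/2L = -0.0864
  √(A²+B²)=0.3694;  θ3 = -1.3703+1.8068 ≈ 0.4365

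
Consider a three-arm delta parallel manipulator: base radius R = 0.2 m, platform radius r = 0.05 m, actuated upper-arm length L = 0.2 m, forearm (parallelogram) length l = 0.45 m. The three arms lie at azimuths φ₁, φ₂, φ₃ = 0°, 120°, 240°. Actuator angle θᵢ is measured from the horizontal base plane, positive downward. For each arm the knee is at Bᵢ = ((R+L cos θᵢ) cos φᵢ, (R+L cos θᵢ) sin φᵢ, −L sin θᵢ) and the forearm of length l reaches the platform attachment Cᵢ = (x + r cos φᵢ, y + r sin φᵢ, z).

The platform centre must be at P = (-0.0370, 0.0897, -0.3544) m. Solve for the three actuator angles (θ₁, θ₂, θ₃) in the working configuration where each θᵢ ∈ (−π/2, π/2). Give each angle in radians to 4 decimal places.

rotate P by −φ1: (-0.0370, 0.0897, -0.3544)
  A=0.1870, B=-0.3544, C=(l²−L²−A²−y'²−z²)/(2L)=-0.0153
  √(A²+B²)=0.4007;  θ1 = -1.0853+1.6090 ≈ 0.5237
arm 2 (φ=120.0°): x'=0.0962, y'=-0.0128
  e−x'=0.0538;  (l²−L²−(e−x')²−y'²−z²)/2L = 0.0846
  γ=atan2(-0.3544,0.0538)=-1.4201;  ψ=arccos(0.2360)=1.3325;  θ2=γ+ψ≈-0.0876
φ3=240.0° → target in arm frame (-0.0592, -0.0769)
  e−x'=0.2092;  (l²−L²−(e−x')²−y'²−z²)/2L = -0.0319
  θ3 = atan2(B,A) + arccos(C/0.4115) = 0.6109

θ₁ = 0.5237, θ₂ = -0.0876, θ₃ = 0.6109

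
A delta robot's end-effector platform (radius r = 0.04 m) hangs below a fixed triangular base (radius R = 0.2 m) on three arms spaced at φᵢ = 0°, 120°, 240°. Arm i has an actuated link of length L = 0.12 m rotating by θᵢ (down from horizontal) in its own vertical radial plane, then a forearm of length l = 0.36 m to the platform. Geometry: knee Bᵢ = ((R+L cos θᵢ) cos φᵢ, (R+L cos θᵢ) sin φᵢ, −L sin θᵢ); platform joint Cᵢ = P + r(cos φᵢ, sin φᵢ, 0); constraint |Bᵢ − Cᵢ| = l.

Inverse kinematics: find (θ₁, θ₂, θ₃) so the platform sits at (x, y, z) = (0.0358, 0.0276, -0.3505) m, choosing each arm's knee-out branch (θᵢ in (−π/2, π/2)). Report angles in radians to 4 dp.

φ1=0.0° → target in arm frame (0.0358, 0.0276)
  e−x'=0.1242;  (l²−L²−(e−x')²−y'²−z²)/2L = -0.0993
  γ=atan2(-0.3505,0.1242)=-1.2303;  ψ=arccos(-0.2671)=1.8412;  θ1=γ+ψ≈0.6109
rotate P by −φ2: (0.0060, -0.0448, -0.3505)
  A=0.1540, B=-0.3505, C=(l²−L²−A²−y'²−z²)/(2L)=-0.1391
  θ2 = atan2(B,A) + arccos(C/0.3828) = 0.7857
rotate P by −φ3: (-0.0418, 0.0172, -0.3505)
  A=0.2018, B=-0.3505, C=(l²−L²−A²−y'²−z²)/(2L)=-0.2028
  γ=atan2(-0.3505,0.2018)=-1.0484;  ψ=arccos(-0.5014)=2.0960;  θ3=γ+ψ≈1.0476

θ₁ = 0.6109, θ₂ = 0.7857, θ₃ = 1.0476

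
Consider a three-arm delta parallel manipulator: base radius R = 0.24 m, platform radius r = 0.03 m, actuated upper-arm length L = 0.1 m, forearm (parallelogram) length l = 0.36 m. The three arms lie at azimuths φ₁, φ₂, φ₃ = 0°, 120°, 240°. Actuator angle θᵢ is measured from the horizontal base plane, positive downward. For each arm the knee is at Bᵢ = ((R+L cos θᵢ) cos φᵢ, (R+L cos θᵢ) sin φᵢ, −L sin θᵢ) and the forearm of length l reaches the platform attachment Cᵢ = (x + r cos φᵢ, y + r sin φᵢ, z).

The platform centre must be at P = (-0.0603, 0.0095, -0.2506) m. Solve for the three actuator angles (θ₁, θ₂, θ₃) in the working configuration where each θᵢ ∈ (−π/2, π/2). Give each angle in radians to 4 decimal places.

θ₁ = 1.0469, θ₂ = 0.1747, θ₃ = 0.3495

rotate P by −φ1: (-0.0603, 0.0095, -0.2506)
  A=0.2703, B=-0.2506, C=(l²−L²−A²−y'²−z²)/(2L)=-0.0818
  θ1 = atan2(B,A) + arccos(C/0.3686) = 1.0469
rotate P by −φ2: (0.0384, 0.0475, -0.2506)
  e−x'=0.1716;  (l²−L²−(e−x')²−y'²−z²)/2L = 0.1255
  θ2 = atan2(B,A) + arccos(C/0.3037) = 0.1747
φ3=240.0° → target in arm frame (0.0219, -0.0570)
  A=0.1881, B=-0.2506, C=(l²−L²−A²−y'²−z²)/(2L)=0.0909
  √(A²+B²)=0.3133;  θ3 = -0.9270+1.2764 ≈ 0.3495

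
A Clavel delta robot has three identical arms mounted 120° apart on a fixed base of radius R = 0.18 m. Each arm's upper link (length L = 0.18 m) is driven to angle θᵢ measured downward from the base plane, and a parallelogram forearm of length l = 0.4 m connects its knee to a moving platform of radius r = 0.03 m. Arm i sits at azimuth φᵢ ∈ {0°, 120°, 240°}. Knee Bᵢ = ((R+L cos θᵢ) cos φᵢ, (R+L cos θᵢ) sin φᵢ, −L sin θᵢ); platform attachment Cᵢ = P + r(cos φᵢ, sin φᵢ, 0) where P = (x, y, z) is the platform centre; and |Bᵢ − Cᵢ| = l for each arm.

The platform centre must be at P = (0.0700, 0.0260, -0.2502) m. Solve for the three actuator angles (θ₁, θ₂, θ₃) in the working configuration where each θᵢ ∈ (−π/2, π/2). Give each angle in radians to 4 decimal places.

rotate P by −φ1: (0.0700, 0.0260, -0.2502)
  A=0.0800, B=-0.2502, C=(l²−L²−A²−y'²−z²)/(2L)=0.1609
  θ1 = atan2(B,A) + arccos(C/0.2627) = -0.3498
arm 2 (φ=120.0°): x'=-0.0125, y'=-0.0736
  A=0.1625, B=-0.2502, C=(l²−L²−A²−y'²−z²)/(2L)=0.0922
  √(A²+B²)=0.2983;  θ2 = -0.9948+1.2567 ≈ 0.2619
arm 3 (φ=240.0°): x'=-0.0575, y'=0.0476
  A=0.2075, B=-0.2502, C=(l²−L²−A²−y'²−z²)/(2L)=0.0546
  γ=atan2(-0.2502,0.2075)=-0.8784;  ψ=arccos(0.1681)=1.4019;  θ3=γ+ψ≈0.5235

θ₁ = -0.3498, θ₂ = 0.2619, θ₃ = 0.5235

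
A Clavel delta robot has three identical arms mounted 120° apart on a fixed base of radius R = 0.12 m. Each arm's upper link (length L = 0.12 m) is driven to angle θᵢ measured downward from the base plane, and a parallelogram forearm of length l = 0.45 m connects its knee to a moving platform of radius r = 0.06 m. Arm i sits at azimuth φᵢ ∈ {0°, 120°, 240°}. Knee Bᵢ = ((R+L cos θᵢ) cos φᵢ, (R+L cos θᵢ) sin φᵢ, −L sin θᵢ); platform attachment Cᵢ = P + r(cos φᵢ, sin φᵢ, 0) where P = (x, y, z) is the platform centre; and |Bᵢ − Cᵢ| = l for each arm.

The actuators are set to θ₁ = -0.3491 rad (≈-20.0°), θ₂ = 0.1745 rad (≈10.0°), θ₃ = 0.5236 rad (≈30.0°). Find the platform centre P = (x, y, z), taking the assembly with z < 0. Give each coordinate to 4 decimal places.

(0.1289, 0.0592, -0.4029)

S1 = (0.1728·cos0.0°, 0.1728·sin0.0°, 0.0410) = (0.1728, 0.0000, 0.0410)
φ2=120.0°: virtual centre (-0.0891, 0.1543, -0.0208), radius l
φ3=240.0°: virtual centre (-0.0820, -0.1420, -0.0600), radius l
|S₂|²−|S₁|² = 0.0006;  |S₃|²−|S₁|² = -0.0011
linear system: -0.5237x+0.3086y = 0.0006−-0.1238z; -0.5094x+-0.2839y = -0.0011−-0.2021z
det = 0.3059;  x = 0.0005+-0.3187z,  y = 0.0029+-0.1399z
sphere 1 gives Az²+Bz+C=0 with A=1.1212, B=0.0269, C=-0.1711;  B²−4AC=0.7681;  roots -0.4029, 0.3789;  negative root z = -0.4029
x = 0.1289, y = 0.0592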